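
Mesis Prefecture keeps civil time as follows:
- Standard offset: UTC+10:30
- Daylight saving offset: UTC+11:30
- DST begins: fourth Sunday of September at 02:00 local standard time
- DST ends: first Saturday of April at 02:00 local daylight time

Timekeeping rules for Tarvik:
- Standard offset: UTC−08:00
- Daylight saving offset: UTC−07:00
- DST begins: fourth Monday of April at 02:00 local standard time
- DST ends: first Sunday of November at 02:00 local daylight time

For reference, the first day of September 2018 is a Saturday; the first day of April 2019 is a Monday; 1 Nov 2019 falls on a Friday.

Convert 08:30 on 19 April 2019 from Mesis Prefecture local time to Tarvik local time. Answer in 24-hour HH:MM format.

14:00

1 September 2018 is a Saturday, so the first Sunday is September 2 and the fourth is September 23.
1 April 2019 is a Monday, so the first Saturday is April 6.
19 April 2019 is outside the daylight-saving period (23 September 2018 – 6 April 2019), so Mesis Prefecture is on standard time, UTC+10:30.
08:30 Mesis Prefecture − 10h30m = 22:00 UTC (rolling into the previous day, 18 April 2019).
1 April 2019 is a Monday, so the first Monday is April 1 and the fourth is April 22.
1 November 2019 is a Friday, so the first Sunday is November 3.
At the standard offset (UTC−08:00), 22:00 UTC − 8h = 14:00 Tarvik standard time.
Daylight saving runs 22 April – 3 November; the standard-time date in Tarvik, 18 April 2019, is outside that window, so Tarvik is on standard time at UTC−08:00.
22:00 UTC − 8h = 14:00 Tarvik.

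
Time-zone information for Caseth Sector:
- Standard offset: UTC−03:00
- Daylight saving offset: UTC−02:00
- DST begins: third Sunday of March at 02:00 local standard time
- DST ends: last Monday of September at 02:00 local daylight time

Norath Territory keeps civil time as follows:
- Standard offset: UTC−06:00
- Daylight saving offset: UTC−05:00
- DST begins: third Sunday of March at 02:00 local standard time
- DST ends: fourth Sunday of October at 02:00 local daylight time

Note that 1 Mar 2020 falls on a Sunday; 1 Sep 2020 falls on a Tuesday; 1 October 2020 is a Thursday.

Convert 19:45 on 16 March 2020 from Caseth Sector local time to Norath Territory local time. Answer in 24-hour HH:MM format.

16:45

1 March 2020 is a Sunday, so the first Sunday is March 1 and the third is March 15.
1 September 2020 is a Tuesday, so Mondays fall on 7, 14, 21, 28; the last is September 28.
16 March 2020 lies within the daylight-saving period (15 March – 28 September), so Caseth Sector is on daylight time, UTC−02:00.
19:45 Caseth Sector + 2h = 21:45 UTC.
1 March 2020 is a Sunday, so the first Sunday is March 1 and the third is March 15.
1 October 2020 is a Thursday, so the first Sunday is October 4 and the fourth is October 25.
At the standard offset (UTC−06:00), 21:45 UTC − 6h = 15:45 Norath Territory standard time.
The standard-time date in Norath Territory, 16 March 2020, lies within the daylight-saving period (15 March – 25 October), so Norath Territory is on daylight time, UTC−05:00.
21:45 UTC − 5h = 16:45 Norath Territory.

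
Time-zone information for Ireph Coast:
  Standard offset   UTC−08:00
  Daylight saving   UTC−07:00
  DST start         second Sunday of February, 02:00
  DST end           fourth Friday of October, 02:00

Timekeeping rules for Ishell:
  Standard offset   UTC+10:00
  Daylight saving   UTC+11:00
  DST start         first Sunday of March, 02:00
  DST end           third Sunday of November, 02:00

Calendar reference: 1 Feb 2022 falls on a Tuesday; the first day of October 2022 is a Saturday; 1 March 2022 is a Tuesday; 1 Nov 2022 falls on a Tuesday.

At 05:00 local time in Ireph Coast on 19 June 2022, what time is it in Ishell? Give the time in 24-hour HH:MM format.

23:00

1 February 2022 is a Tuesday, so the first Sunday is February 6 and the second is February 13.
1 October 2022 is a Saturday, so the first Friday is October 7 and the fourth is October 28.
Daylight saving runs 13 February – 28 October; 19 June 2022 is inside that window, so Ireph Coast is at UTC−07:00.
05:00 Ireph Coast + 7h = 12:00 UTC.
1 March 2022 is a Tuesday, so the first Sunday is March 6.
1 November 2022 is a Tuesday, so the first Sunday is November 6 and the third is November 20.
At the standard offset (UTC+10:00), 12:00 UTC + 10h = 22:00 Ishell standard time.
The standard-time date in Ishell, 19 June 2022, falls between 6 March and 20 November, so daylight saving is in effect and Ishell is at UTC+11:00.
12:00 UTC + 11h = 23:00 Ishell.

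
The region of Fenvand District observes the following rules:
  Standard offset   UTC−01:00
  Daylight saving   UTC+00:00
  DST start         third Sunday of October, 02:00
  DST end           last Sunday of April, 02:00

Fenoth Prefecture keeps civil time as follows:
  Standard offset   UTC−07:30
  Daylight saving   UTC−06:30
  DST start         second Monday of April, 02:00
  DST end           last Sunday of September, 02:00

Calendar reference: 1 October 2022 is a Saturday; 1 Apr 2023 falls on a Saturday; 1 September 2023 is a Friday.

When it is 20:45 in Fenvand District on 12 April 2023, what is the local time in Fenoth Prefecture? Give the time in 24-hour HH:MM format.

1 October 2022 is a Saturday, so the first Sunday is October 2 and the third is October 16.
1 April 2023 is a Saturday, so Sundays fall on 2, 9, 16, 23, 30; the last is April 30.
12 April 2023 lies within the daylight-saving period (16 October 2022 – 30 April 2023), so Fenvand District is on daylight time, UTC+00:00.
20:45 Fenvand District − 0h = 20:45 UTC.
1 April 2023 is a Saturday, so the first Monday is April 3 and the second is April 10.
1 September 2023 is a Friday, so Sundays fall on 3, 10, 17, 24; the last is September 24.
At the standard offset (UTC−07:30), 20:45 UTC − 7h30m = 13:15 Fenoth Prefecture standard time.
Daylight saving runs 10 April – 24 September; the standard-time date in Fenoth Prefecture, 12 April 2023, is inside that window, so Fenoth Prefecture is at UTC−06:30.
20:45 UTC − 6h30m = 14:15 Fenoth Prefecture.

14:15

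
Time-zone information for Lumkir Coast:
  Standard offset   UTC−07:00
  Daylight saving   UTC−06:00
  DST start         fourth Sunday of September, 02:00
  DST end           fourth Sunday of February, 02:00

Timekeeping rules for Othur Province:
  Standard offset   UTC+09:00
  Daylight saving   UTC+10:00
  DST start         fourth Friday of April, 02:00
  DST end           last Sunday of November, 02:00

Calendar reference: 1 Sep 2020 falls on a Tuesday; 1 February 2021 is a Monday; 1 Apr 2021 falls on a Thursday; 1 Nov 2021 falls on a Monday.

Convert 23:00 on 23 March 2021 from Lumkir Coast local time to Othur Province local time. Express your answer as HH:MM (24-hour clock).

1 September 2020 is a Tuesday, so the first Sunday is September 6 and the fourth is September 27.
1 February 2021 is a Monday, so the first Sunday is February 7 and the fourth is February 28.
Daylight saving runs 27 September 2020 – 28 February 2021; 23 March 2021 is outside that window, so Lumkir Coast is on standard time at UTC−07:00.
23:00 Lumkir Coast + 7h = 06:00 UTC (rolling into the next day, 24 March 2021).
1 April 2021 is a Thursday, so the first Friday is April 2 and the fourth is April 23.
1 November 2021 is a Monday, so Sundays fall on 7, 14, 21, 28; the last is November 28.
At the standard offset (UTC+09:00), 06:00 UTC + 9h = 15:00 Othur Province standard time.
The standard-time date in Othur Province, 24 March 2021, is outside the daylight-saving period (23 April – 28 November), so Othur Province is on standard time, UTC+09:00.
06:00 UTC + 9h = 15:00 Othur Province.

15:00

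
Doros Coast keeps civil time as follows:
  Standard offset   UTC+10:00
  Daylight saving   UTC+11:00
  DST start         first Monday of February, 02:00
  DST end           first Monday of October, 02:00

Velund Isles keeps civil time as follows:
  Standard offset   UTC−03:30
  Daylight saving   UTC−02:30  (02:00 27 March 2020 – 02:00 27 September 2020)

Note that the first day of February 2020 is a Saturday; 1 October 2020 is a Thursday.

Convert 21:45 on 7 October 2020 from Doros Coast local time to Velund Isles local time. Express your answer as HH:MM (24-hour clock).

1 February 2020 is a Saturday, so the first Monday is February 3.
1 October 2020 is a Thursday, so the first Monday is October 5.
Daylight saving runs 3 February – 5 October; 7 October 2020 is outside that window, so Doros Coast is on standard time at UTC+10:00.
21:45 Doros Coast − 10h = 11:45 UTC.
At the standard offset (UTC−03:30), 11:45 UTC − 3h30m = 08:15 Velund Isles standard time.
Daylight saving runs 27 March – 27 September; the standard-time date in Velund Isles, 7 October 2020, is outside that window, so Velund Isles is on standard time at UTC−03:30.
11:45 UTC − 3h30m = 08:15 Velund Isles.

08:15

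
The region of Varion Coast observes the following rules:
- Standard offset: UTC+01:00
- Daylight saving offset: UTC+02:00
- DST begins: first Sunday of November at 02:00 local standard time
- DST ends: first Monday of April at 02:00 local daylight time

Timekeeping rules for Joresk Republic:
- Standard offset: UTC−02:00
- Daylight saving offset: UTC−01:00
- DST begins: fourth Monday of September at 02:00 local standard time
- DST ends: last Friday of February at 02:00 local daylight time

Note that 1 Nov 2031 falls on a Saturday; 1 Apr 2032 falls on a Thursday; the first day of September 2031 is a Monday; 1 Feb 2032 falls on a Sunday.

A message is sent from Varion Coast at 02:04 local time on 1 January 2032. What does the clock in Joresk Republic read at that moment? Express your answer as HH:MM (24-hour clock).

1 November 2031 is a Saturday, so the first Sunday is November 2.
1 April 2032 is a Thursday, so the first Monday is April 5.
Daylight saving runs 2 November 2031 – 5 April 2032; 1 January 2032 is inside that window, so Varion Coast is at UTC+02:00.
02:04 Varion Coast − 2h = 00:04 UTC.
1 September 2031 is a Monday, so the first Monday is September 1 and the fourth is September 22.
1 February 2032 is a Sunday, so Fridays fall on 6, 13, 20, 27; the last is February 27.
At the standard offset (UTC−02:00), 00:04 UTC − 2h = 22:04 Joresk Republic standard time (rolling into the previous day, 31 December 2031).
The standard-time date in Joresk Republic, 31 December 2031, falls between 22 September 2031 and 27 February 2032, so daylight saving is in effect and Joresk Republic is at UTC−01:00.
00:04 UTC − 1h = 23:04 Joresk Republic (rolling into the previous day, 31 December 2031).

23:04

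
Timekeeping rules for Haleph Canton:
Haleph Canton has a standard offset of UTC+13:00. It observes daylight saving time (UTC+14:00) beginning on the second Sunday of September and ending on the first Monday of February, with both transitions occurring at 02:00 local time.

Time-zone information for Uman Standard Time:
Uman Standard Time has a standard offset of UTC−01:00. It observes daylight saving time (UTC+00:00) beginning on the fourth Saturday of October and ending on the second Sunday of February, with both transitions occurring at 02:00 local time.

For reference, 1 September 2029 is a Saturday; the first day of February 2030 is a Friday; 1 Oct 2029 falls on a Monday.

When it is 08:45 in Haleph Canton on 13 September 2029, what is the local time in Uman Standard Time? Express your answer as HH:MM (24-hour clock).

1 September 2029 is a Saturday, so the first Sunday is September 2 and the second is September 9.
1 February 2030 is a Friday, so the first Monday is February 4.
13 September 2029 lies within the daylight-saving period (9 September 2029 – 4 February 2030), so Haleph Canton is on daylight time, UTC+14:00.
08:45 Haleph Canton − 14h = 18:45 UTC (rolling into the previous day, 12 September 2029).
1 October 2029 is a Monday, so the first Saturday is October 6 and the fourth is October 27.
1 February 2030 is a Friday, so the first Sunday is February 3 and the second is February 10.
At the standard offset (UTC−01:00), 18:45 UTC − 1h = 17:45 Uman Standard Time standard time.
The standard-time date in Uman Standard Time, 12 September 2029, is outside the daylight-saving period (27 October 2029 – 10 February 2030), so Uman Standard Time is on standard time, UTC−01:00.
18:45 UTC − 1h = 17:45 Uman Standard Time.

17:45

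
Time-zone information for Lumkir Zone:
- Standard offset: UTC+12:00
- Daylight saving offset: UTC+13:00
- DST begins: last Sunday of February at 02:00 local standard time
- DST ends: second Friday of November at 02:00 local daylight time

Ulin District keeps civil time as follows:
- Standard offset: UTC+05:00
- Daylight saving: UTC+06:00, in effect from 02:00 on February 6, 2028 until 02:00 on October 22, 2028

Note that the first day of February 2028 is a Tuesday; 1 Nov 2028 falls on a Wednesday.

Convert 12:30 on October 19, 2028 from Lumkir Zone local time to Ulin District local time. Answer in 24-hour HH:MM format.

05:30

1 February 2028 is a Tuesday, so Sundays fall on 6, 13, 20, 27; the last is February 27.
1 November 2028 is a Wednesday, so the first Friday is November 3 and the second is November 10.
October 19, 2028 lies within the daylight-saving period (27 February – 10 November), so Lumkir Zone is on daylight time, UTC+13:00.
12:30 Lumkir Zone − 13h = 23:30 UTC (rolling into the previous day, 18 October 2028).
At the standard offset (UTC+05:00), 23:30 UTC + 5h = 04:30 Ulin District standard time (rolling into the next day, 19 October 2028).
Daylight saving runs 6 February – 22 October; the standard-time date in Ulin District, October 19, 2028, is inside that window, so Ulin District is at UTC+06:00.
23:30 UTC + 6h = 05:30 Ulin District (rolling into the next day, 19 October 2028).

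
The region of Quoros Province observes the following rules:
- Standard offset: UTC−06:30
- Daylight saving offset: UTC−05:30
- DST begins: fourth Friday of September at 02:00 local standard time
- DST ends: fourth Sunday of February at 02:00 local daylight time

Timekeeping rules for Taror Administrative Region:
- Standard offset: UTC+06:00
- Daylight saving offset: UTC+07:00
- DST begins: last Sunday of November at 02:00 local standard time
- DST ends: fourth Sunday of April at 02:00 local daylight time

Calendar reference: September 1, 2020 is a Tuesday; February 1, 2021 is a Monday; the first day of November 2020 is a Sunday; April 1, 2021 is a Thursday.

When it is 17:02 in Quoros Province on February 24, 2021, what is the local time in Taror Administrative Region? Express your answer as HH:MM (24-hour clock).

05:32

1 September 2020 is a Tuesday, so the first Friday is September 4 and the fourth is September 25.
1 February 2021 is a Monday, so the first Sunday is February 7 and the fourth is February 28.
February 24, 2021 lies within the daylight-saving period (25 September 2020 – 28 February 2021), so Quoros Province is on daylight time, UTC−05:30.
17:02 Quoros Province + 5h30m = 22:32 UTC.
1 November 2020 is a Sunday, so Sundays fall on 1, 8, 15, 22, 29; the last is November 29.
1 April 2021 is a Thursday, so the first Sunday is April 4 and the fourth is April 25.
At the standard offset (UTC+06:00), 22:32 UTC + 6h = 04:32 Taror Administrative Region standard time (rolling into the next day, 25 February 2021).
The standard-time date in Taror Administrative Region, February 25, 2021, falls between 29 November 2020 and 25 April 2021, so daylight saving is in effect and Taror Administrative Region is at UTC+07:00.
22:32 UTC + 7h = 05:32 Taror Administrative Region (rolling into the next day, 25 February 2021).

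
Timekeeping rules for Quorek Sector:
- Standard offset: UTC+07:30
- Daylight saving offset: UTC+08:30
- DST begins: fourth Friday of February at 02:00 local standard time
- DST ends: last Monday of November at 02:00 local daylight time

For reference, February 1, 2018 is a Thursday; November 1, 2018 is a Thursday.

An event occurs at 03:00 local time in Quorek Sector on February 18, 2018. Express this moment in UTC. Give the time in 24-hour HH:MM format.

1 February 2018 is a Thursday, so the first Friday is February 2 and the fourth is February 23.
1 November 2018 is a Thursday, so Mondays fall on 5, 12, 19, 26; the last is November 26.
February 18, 2018 is outside the daylight-saving period (23 February – 26 November), so Quorek Sector is on standard time, UTC+07:30.
03:00 local − 7h30m = 19:30 UTC (rolling into the previous day, 17 February 2018).

19:30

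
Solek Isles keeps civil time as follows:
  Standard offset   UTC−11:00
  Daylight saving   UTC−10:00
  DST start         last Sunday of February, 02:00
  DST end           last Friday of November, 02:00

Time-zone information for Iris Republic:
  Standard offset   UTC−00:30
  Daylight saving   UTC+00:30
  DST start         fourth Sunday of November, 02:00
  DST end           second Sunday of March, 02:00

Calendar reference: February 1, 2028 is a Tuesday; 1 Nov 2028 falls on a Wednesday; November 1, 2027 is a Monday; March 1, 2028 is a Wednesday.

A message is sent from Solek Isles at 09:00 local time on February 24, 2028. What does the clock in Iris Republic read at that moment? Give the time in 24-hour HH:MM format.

20:30

1 February 2028 is a Tuesday, so Sundays fall on 6, 13, 20, 27; the last is February 27.
1 November 2028 is a Wednesday, so Fridays fall on 3, 10, 17, 24; the last is November 24.
February 24, 2028 is outside the daylight-saving period (27 February – 24 November), so Solek Isles is on standard time, UTC−11:00.
09:00 Solek Isles + 11h = 20:00 UTC.
1 November 2027 is a Monday, so the first Sunday is November 7 and the fourth is November 28.
1 March 2028 is a Wednesday, so the first Sunday is March 5 and the second is March 12.
At the standard offset (UTC−00:30), 20:00 UTC − 0h30m = 19:30 Iris Republic standard time.
Daylight saving runs 28 November 2027 – 12 March 2028; the standard-time date in Iris Republic, February 24, 2028, is inside that window, so Iris Republic is at UTC+00:30.
20:00 UTC + 0h30m = 20:30 Iris Republic.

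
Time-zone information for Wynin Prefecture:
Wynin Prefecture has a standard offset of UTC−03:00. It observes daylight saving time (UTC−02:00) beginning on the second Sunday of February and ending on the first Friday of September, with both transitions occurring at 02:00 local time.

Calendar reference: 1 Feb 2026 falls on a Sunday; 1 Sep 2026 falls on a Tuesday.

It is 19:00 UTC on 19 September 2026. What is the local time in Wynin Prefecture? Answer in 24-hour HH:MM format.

16:00

1 February 2026 is a Sunday, so the first Sunday is February 1 and the second is February 8.
1 September 2026 is a Tuesday, so the first Friday is September 4.
At the standard offset (UTC−03:00), 19:00 UTC − 3h = 16:00 Wynin Prefecture standard time.
The standard-time date in Wynin Prefecture, 19 September 2026, does not fall between 8 February and 4 September, so daylight saving is not in effect and Wynin Prefecture is at UTC−03:00.
19:00 UTC − 3h = 16:00 local.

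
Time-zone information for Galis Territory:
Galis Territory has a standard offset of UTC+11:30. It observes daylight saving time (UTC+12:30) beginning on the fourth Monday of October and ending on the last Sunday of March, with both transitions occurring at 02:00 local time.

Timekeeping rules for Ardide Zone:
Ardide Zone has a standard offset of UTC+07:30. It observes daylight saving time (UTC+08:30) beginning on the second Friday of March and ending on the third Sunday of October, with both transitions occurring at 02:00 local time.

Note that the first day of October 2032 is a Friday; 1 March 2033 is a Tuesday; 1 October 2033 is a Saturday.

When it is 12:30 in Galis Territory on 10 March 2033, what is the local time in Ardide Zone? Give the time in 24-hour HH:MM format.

07:30

1 October 2032 is a Friday, so the first Monday is October 4 and the fourth is October 25.
1 March 2033 is a Tuesday, so Sundays fall on 6, 13, 20, 27; the last is March 27.
10 March 2033 lies within the daylight-saving period (25 October 2032 – 27 March 2033), so Galis Territory is on daylight time, UTC+12:30.
12:30 Galis Territory − 12h30m = 00:00 UTC.
1 March 2033 is a Tuesday, so the first Friday is March 4 and the second is March 11.
1 October 2033 is a Saturday, so the first Sunday is October 2 and the third is October 16.
At the standard offset (UTC+07:30), 00:00 UTC + 7h30m = 07:30 Ardide Zone standard time.
The standard-time date in Ardide Zone, 10 March 2033, is outside the daylight-saving period (11 March – 16 October), so Ardide Zone is on standard time, UTC+07:30.
00:00 UTC + 7h30m = 07:30 Ardide Zone.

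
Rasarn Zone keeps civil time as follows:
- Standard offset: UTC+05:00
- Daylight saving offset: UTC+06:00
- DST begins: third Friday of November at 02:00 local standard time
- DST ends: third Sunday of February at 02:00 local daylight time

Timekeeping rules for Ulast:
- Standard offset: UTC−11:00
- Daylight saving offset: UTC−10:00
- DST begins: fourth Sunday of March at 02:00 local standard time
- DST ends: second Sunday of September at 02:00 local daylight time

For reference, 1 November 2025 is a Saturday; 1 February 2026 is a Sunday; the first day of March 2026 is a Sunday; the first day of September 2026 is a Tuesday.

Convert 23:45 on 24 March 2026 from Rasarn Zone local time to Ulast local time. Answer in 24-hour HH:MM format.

08:45

1 November 2025 is a Saturday, so the first Friday is November 7 and the third is November 21.
1 February 2026 is a Sunday, so the first Sunday is February 1 and the third is February 15.
Daylight saving runs 21 November 2025 – 15 February 2026; 24 March 2026 is outside that window, so Rasarn Zone is on standard time at UTC+05:00.
23:45 Rasarn Zone − 5h = 18:45 UTC.
1 March 2026 is a Sunday, so the first Sunday is March 1 and the fourth is March 22.
1 September 2026 is a Tuesday, so the first Sunday is September 6 and the second is September 13.
At the standard offset (UTC−11:00), 18:45 UTC − 11h = 07:45 Ulast standard time.
Daylight saving runs 22 March – 13 September; the standard-time date in Ulast, 24 March 2026, is inside that window, so Ulast is at UTC−10:00.
18:45 UTC − 10h = 08:45 Ulast.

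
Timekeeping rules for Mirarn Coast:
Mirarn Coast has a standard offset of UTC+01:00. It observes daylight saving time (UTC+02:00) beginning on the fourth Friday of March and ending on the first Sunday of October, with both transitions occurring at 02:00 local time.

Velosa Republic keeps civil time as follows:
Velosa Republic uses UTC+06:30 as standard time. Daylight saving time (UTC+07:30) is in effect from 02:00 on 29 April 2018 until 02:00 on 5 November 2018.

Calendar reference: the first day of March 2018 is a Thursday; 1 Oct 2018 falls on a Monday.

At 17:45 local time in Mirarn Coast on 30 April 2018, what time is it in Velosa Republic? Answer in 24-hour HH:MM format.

23:15

1 March 2018 is a Thursday, so the first Friday is March 2 and the fourth is March 23.
1 October 2018 is a Monday, so the first Sunday is October 7.
30 April 2018 lies within the daylight-saving period (23 March – 7 October), so Mirarn Coast is on daylight time, UTC+02:00.
17:45 Mirarn Coast − 2h = 15:45 UTC.
At the standard offset (UTC+06:30), 15:45 UTC + 6h30m = 22:15 Velosa Republic standard time.
Daylight saving runs 29 April – 5 November; the standard-time date in Velosa Republic, 30 April 2018, is inside that window, so Velosa Republic is at UTC+07:30.
15:45 UTC + 7h30m = 23:15 Velosa Republic.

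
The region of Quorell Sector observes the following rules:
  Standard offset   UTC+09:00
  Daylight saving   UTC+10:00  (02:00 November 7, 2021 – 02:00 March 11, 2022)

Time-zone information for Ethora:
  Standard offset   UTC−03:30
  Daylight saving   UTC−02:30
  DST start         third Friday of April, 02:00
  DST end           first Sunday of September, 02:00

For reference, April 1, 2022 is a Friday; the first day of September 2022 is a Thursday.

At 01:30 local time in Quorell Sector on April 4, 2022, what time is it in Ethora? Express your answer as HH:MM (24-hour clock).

Daylight saving runs 7 November 2021 – 11 March 2022; April 4, 2022 is outside that window, so Quorell Sector is on standard time at UTC+09:00.
01:30 Quorell Sector − 9h = 16:30 UTC (rolling into the previous day, 3 April 2022).
1 April 2022 is a Friday, so the first Friday is April 1 and the third is April 15.
1 September 2022 is a Thursday, so the first Sunday is September 4.
At the standard offset (UTC−03:30), 16:30 UTC − 3h30m = 13:00 Ethora standard time.
Daylight saving runs 15 April – 4 September; the standard-time date in Ethora, April 3, 2022, is outside that window, so Ethora is on standard time at UTC−03:30.
16:30 UTC − 3h30m = 13:00 Ethora.

13:00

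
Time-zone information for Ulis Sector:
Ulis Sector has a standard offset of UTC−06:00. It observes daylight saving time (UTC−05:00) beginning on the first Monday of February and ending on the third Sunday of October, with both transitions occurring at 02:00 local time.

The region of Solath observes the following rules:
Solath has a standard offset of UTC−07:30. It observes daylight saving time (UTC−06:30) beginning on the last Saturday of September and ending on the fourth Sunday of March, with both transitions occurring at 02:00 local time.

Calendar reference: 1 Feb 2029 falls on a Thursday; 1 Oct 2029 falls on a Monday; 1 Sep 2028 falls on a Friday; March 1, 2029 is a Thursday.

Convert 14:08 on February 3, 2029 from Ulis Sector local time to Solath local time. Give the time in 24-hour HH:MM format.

1 February 2029 is a Thursday, so the first Monday is February 5.
1 October 2029 is a Monday, so the first Sunday is October 7 and the third is October 21.
Daylight saving runs 5 February – 21 October; February 3, 2029 is outside that window, so Ulis Sector is on standard time at UTC−06:00.
14:08 Ulis Sector + 6h = 20:08 UTC.
1 September 2028 is a Friday, so Saturdays fall on 2, 9, 16, 23, 30; the last is September 30.
1 March 2029 is a Thursday, so the first Sunday is March 4 and the fourth is March 25.
At the standard offset (UTC−07:30), 20:08 UTC − 7h30m = 12:38 Solath standard time.
The standard-time date in Solath, February 3, 2029, falls between 30 September 2028 and 25 March 2029, so daylight saving is in effect and Solath is at UTC−06:30.
20:08 UTC − 6h30m = 13:38 Solath.

13:38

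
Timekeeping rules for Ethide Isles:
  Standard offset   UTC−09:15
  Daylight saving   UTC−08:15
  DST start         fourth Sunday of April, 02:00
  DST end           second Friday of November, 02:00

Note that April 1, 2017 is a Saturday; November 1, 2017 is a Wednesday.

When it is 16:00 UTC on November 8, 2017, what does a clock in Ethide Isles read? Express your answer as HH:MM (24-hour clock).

1 April 2017 is a Saturday, so the first Sunday is April 2 and the fourth is April 23.
1 November 2017 is a Wednesday, so the first Friday is November 3 and the second is November 10.
At the standard offset (UTC−09:15), 16:00 UTC − 9h15m = 06:45 Ethide Isles standard time.
The standard-time date in Ethide Isles, November 8, 2017, falls between 23 April and 10 November, so daylight saving is in effect and Ethide Isles is at UTC−08:15.
16:00 UTC − 8h15m = 07:45 local.

07:45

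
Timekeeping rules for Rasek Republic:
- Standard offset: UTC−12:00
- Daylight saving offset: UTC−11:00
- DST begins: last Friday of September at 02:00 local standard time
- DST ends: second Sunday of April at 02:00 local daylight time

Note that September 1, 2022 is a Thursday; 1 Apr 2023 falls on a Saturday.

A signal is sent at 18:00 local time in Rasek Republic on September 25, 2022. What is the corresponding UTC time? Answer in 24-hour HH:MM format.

1 September 2022 is a Thursday, so Fridays fall on 2, 9, 16, 23, 30; the last is September 30.
1 April 2023 is a Saturday, so the first Sunday is April 2 and the second is April 9.
September 25, 2022 is outside the daylight-saving period (30 September 2022 – 9 April 2023), so Rasek Republic is on standard time, UTC−12:00.
18:00 local + 12h = 06:00 UTC (rolling into the next day, 26 September 2022).

06:00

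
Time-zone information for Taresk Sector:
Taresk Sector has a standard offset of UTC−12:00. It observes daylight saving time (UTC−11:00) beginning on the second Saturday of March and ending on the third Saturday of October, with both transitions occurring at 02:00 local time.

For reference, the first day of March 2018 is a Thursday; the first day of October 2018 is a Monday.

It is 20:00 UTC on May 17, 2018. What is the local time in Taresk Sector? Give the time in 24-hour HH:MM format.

1 March 2018 is a Thursday, so the first Saturday is March 3 and the second is March 10.
1 October 2018 is a Monday, so the first Saturday is October 6 and the third is October 20.
At the standard offset (UTC−12:00), 20:00 UTC − 12h = 08:00 Taresk Sector standard time.
The standard-time date in Taresk Sector, May 17, 2018, lies within the daylight-saving period (10 March – 20 October), so Taresk Sector is on daylight time, UTC−11:00.
20:00 UTC − 11h = 09:00 local.

09:00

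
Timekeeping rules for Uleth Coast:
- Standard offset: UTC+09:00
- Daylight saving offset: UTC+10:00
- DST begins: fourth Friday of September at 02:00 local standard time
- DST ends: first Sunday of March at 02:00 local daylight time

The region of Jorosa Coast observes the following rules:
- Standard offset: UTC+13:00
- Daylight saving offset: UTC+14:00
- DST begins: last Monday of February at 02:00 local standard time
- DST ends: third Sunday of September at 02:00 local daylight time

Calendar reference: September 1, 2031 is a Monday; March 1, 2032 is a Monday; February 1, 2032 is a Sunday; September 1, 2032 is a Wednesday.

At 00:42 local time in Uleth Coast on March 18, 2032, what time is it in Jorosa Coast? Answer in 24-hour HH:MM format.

1 September 2031 is a Monday, so the first Friday is September 5 and the fourth is September 26.
1 March 2032 is a Monday, so the first Sunday is March 7.
March 18, 2032 does not fall between 26 September 2031 and 7 March 2032, so daylight saving is not in effect and Uleth Coast is at UTC+09:00.
00:42 Uleth Coast − 9h = 15:42 UTC (rolling into the previous day, 17 March 2032).
1 February 2032 is a Sunday, so Mondays fall on 2, 9, 16, 23; the last is February 23.
1 September 2032 is a Wednesday, so the first Sunday is September 5 and the third is September 19.
At the standard offset (UTC+13:00), 15:42 UTC + 13h = 04:42 Jorosa Coast standard time (rolling into the next day, 18 March 2032).
Daylight saving runs 23 February – 19 September; the standard-time date in Jorosa Coast, March 18, 2032, is inside that window, so Jorosa Coast is at UTC+14:00.
15:42 UTC + 14h = 05:42 Jorosa Coast (rolling into the next day, 18 March 2032).

05:42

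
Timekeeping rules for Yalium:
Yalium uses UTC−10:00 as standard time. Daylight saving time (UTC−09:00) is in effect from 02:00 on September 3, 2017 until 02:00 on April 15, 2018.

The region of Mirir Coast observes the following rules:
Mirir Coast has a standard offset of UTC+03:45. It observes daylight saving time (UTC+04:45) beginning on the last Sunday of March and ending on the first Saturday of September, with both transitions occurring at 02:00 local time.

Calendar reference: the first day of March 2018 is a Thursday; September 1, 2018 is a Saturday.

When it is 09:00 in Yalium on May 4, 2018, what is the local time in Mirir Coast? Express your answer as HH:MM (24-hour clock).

23:45

May 4, 2018 does not fall between 3 September 2017 and 15 April 2018, so daylight saving is not in effect and Yalium is at UTC−10:00.
09:00 Yalium + 10h = 19:00 UTC.
1 March 2018 is a Thursday, so Sundays fall on 4, 11, 18, 25; the last is March 25.
1 September 2018 is a Saturday, so the first Saturday is September 1.
At the standard offset (UTC+03:45), 19:00 UTC + 3h45m = 22:45 Mirir Coast standard time.
Daylight saving runs 25 March – 1 September; the standard-time date in Mirir Coast, May 4, 2018, is inside that window, so Mirir Coast is at UTC+04:45.
19:00 UTC + 4h45m = 23:45 Mirir Coast.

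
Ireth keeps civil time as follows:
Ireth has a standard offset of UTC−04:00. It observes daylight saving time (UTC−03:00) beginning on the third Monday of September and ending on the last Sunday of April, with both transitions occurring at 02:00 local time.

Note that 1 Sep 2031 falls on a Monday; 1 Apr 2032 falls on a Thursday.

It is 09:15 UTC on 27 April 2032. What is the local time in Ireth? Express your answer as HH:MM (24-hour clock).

1 September 2031 is a Monday, so the first Monday is September 1 and the third is September 15.
1 April 2032 is a Thursday, so Sundays fall on 4, 11, 18, 25; the last is April 25.
At the standard offset (UTC−04:00), 09:15 UTC − 4h = 05:15 Ireth standard time.
The standard-time date in Ireth, 27 April 2032, does not fall between 15 September 2031 and 25 April 2032, so daylight saving is not in effect and Ireth is at UTC−04:00.
09:15 UTC − 4h = 05:15 local.

05:15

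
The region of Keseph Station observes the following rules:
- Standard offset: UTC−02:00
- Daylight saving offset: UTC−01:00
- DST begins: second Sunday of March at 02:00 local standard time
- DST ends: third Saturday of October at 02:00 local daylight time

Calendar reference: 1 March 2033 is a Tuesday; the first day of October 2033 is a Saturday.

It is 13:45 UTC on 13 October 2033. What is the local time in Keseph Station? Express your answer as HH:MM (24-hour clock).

12:45

1 March 2033 is a Tuesday, so the first Sunday is March 6 and the second is March 13.
1 October 2033 is a Saturday, so the first Saturday is October 1 and the third is October 15.
At the standard offset (UTC−02:00), 13:45 UTC − 2h = 11:45 Keseph Station standard time.
The standard-time date in Keseph Station, 13 October 2033, falls between 13 March and 15 October, so daylight saving is in effect and Keseph Station is at UTC−01:00.
13:45 UTC − 1h = 12:45 local.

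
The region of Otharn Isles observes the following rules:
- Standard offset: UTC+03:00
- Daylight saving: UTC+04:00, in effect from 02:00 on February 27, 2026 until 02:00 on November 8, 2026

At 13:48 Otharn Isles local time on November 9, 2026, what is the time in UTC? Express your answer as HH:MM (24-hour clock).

November 9, 2026 does not fall between 27 February and 8 November, so daylight saving is not in effect and Otharn Isles is at UTC+03:00.
13:48 local − 3h = 10:48 UTC.

10:48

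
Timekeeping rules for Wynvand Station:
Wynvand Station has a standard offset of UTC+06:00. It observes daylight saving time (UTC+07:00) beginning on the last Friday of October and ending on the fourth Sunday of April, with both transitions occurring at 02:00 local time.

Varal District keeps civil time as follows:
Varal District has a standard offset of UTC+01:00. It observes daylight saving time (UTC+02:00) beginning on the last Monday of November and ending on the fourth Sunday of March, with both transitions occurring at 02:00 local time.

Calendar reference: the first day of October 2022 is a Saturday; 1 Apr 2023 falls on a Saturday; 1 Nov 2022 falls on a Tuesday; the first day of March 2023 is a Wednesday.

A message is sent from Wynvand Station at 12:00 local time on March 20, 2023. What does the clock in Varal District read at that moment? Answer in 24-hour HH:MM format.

07:00

1 October 2022 is a Saturday, so Fridays fall on 7, 14, 21, 28; the last is October 28.
1 April 2023 is a Saturday, so the first Sunday is April 2 and the fourth is April 23.
Daylight saving runs 28 October 2022 – 23 April 2023; March 20, 2023 is inside that window, so Wynvand Station is at UTC+07:00.
12:00 Wynvand Station − 7h = 05:00 UTC.
1 November 2022 is a Tuesday, so Mondays fall on 7, 14, 21, 28; the last is November 28.
1 March 2023 is a Wednesday, so the first Sunday is March 5 and the fourth is March 26.
At the standard offset (UTC+01:00), 05:00 UTC + 1h = 06:00 Varal District standard time.
The standard-time date in Varal District, March 20, 2023, falls between 28 November 2022 and 26 March 2023, so daylight saving is in effect and Varal District is at UTC+02:00.
05:00 UTC + 2h = 07:00 Varal District.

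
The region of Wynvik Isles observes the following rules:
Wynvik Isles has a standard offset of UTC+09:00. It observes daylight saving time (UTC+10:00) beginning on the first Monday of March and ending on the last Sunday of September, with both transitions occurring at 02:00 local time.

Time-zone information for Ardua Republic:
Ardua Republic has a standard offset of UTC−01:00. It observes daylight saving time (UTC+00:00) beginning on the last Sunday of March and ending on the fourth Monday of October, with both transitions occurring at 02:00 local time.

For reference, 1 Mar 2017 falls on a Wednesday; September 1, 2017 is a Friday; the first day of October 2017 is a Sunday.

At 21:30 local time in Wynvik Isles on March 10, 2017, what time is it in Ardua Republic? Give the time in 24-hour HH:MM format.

10:30

1 March 2017 is a Wednesday, so the first Monday is March 6.
1 September 2017 is a Friday, so Sundays fall on 3, 10, 17, 24; the last is September 24.
March 10, 2017 falls between 6 March and 24 September, so daylight saving is in effect and Wynvik Isles is at UTC+10:00.
21:30 Wynvik Isles − 10h = 11:30 UTC.
1 March 2017 is a Wednesday, so Sundays fall on 5, 12, 19, 26; the last is March 26.
1 October 2017 is a Sunday, so the first Monday is October 2 and the fourth is October 23.
At the standard offset (UTC−01:00), 11:30 UTC − 1h = 10:30 Ardua Republic standard time.
Daylight saving runs 26 March – 23 October; the standard-time date in Ardua Republic, March 10, 2017, is outside that window, so Ardua Republic is on standard time at UTC−01:00.
11:30 UTC − 1h = 10:30 Ardua Republic.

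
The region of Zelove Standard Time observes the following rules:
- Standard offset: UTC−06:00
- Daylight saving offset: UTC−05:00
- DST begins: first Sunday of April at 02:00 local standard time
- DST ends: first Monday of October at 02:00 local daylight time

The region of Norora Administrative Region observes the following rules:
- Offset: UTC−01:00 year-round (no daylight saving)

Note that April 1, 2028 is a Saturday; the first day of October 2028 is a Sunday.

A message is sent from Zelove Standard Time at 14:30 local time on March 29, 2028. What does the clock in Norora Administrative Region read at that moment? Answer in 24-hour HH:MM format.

1 April 2028 is a Saturday, so the first Sunday is April 2.
1 October 2028 is a Sunday, so the first Monday is October 2.
March 29, 2028 does not fall between 2 April and 2 October, so daylight saving is not in effect and Zelove Standard Time is at UTC−06:00.
14:30 Zelove Standard Time + 6h = 20:30 UTC.
Norora Administrative Region has no daylight saving, so its offset is UTC−01:00 year-round.
20:30 UTC − 1h = 19:30 Norora Administrative Region.

19:30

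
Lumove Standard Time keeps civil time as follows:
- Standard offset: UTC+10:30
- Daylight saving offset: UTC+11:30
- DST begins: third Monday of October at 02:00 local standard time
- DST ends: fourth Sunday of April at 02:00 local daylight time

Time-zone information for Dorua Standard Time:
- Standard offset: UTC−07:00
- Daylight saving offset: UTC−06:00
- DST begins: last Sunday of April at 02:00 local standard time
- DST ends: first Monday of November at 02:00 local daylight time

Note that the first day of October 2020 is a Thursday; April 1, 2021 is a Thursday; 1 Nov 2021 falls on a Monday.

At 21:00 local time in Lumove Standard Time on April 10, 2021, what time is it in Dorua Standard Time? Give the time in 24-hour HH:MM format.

1 October 2020 is a Thursday, so the first Monday is October 5 and the third is October 19.
1 April 2021 is a Thursday, so the first Sunday is April 4 and the fourth is April 25.
April 10, 2021 lies within the daylight-saving period (19 October 2020 – 25 April 2021), so Lumove Standard Time is on daylight time, UTC+11:30.
21:00 Lumove Standard Time − 11h30m = 09:30 UTC.
1 April 2021 is a Thursday, so Sundays fall on 4, 11, 18, 25; the last is April 25.
1 November 2021 is a Monday, so the first Monday is November 1.
At the standard offset (UTC−07:00), 09:30 UTC − 7h = 02:30 Dorua Standard Time standard time.
The standard-time date in Dorua Standard Time, April 10, 2021, does not fall between 25 April and 1 November, so daylight saving is not in effect and Dorua Standard Time is at UTC−07:00.
09:30 UTC − 7h = 02:30 Dorua Standard Time.

02:30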